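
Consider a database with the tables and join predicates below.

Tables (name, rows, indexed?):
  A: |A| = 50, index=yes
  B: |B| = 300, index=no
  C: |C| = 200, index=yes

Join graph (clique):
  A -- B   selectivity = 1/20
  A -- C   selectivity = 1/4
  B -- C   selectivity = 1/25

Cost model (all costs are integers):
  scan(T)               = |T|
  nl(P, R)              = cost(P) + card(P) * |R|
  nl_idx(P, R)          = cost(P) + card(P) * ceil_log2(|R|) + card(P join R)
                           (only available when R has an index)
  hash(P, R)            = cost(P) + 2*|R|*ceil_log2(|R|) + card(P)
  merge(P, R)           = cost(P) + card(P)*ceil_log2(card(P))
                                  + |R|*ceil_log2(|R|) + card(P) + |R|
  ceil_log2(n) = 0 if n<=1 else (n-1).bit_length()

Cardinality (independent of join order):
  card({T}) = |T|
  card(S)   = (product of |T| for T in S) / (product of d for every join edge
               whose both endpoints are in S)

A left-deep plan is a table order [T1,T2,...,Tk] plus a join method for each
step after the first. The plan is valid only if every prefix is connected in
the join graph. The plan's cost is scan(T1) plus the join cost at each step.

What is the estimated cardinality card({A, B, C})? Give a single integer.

Tables in S: A(50), B(300), C(200)
Edges inside S: A-B(d=20), A-C(d=4), B-C(d=25)
numerator = 50 * 300 * 200 = 3000000
denominator = 20 * 4 * 25 = 2000
card(S) = 3000000 / 2000 = 1500

1500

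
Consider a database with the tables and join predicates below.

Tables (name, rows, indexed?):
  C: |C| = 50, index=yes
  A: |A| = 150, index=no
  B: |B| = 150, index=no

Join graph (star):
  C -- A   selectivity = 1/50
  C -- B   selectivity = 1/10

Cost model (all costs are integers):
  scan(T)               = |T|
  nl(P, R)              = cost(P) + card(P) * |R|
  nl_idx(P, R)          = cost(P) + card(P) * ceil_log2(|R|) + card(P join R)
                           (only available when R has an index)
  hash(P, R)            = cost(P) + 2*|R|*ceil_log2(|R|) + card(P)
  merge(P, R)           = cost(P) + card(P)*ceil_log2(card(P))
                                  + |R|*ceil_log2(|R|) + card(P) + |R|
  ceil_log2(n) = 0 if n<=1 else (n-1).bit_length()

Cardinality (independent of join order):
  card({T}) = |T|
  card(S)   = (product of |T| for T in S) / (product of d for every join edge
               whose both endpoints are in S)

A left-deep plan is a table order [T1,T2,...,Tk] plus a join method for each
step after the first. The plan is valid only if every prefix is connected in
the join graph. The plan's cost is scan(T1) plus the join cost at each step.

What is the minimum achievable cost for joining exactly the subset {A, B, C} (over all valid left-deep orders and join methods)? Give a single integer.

Selinger DP over subsets of {A,B,C}:
  {C}: scan cost=50, card=50
  {A}: scan cost=150, card=150
  {B}: scan cost=150, card=150
  {AC}: card=150; try (C,hash)→900, (C,nl_idx)→1200, (A,merge)→1750, (C,merge)→1850, (A,hash)→2500, (A,nl)→7550 …(+1); best=900 via (C,hash)
  {BC}: card=750; try (C,hash)→900, (B,merge)→1750, (C,nl_idx)→1800, (C,merge)→1850, (B,hash)→2500, (B,nl)→7550 …(+1); best=900 via (C,hash)
  {ABC}: card=2250; try (B,hash)→3450, (B,merge)→3600, (A,hash)→4050, (A,merge)→10500, (B,nl)→23400, (A,nl)→113400; best=3450 via (B,hash)

3450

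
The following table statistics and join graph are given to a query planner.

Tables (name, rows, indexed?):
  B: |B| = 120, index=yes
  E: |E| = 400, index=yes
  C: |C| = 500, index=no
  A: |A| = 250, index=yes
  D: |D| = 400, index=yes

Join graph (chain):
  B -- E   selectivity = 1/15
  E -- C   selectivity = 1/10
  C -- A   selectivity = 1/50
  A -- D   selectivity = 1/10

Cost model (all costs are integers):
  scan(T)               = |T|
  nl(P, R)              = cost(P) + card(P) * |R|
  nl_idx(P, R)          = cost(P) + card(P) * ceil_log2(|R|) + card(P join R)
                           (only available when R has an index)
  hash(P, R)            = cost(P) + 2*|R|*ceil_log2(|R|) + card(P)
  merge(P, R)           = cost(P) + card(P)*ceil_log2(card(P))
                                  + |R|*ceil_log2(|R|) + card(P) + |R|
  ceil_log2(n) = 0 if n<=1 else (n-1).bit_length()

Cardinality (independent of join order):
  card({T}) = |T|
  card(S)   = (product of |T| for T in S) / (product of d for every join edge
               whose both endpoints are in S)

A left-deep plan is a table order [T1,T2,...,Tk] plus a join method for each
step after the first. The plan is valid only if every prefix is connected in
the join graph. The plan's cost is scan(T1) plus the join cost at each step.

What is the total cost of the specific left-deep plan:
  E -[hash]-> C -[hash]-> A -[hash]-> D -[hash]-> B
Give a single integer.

4142680

step 1: scan E: cost=400, card=400
step 2: join C via hash
    card(P join C) = 400*500/(10) = 20000
    cost = 400 + 2*500*9 + 400 = 9800
step 3: join A via hash
    card(P join A) = 20000*250/(50) = 100000
    cost = 9800 + 2*250*8 + 20000 = 33800
step 4: join D via hash
    card(P join D) = 100000*400/(10) = 4000000
    cost = 33800 + 2*400*9 + 100000 = 141000
step 5: join B via hash
    card(P join B) = 4000000*120/(15) = 32000000
    cost = 141000 + 2*120*7 + 4000000 = 4142680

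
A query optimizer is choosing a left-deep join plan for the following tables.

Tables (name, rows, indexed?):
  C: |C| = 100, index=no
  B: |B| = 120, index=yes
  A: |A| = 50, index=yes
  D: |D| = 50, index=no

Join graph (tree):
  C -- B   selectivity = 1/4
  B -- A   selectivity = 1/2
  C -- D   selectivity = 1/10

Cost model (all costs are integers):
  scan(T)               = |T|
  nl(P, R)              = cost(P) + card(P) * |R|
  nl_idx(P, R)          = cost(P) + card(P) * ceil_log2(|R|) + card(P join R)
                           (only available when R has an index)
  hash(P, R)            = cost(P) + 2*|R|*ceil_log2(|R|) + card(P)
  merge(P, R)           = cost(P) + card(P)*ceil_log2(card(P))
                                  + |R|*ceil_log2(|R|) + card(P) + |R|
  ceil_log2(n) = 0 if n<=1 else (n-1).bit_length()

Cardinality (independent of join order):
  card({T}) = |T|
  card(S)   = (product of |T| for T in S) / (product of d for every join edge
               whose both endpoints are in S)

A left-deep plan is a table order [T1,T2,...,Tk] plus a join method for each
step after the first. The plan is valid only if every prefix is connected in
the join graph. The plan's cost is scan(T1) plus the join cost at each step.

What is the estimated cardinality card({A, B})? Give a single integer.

3000

Tables in S: A(50), B(120)
Edges inside S: B-A(d=2)
numerator = 50 * 120 = 6000
denominator = 2 = 2
card(S) = 6000 / 2 = 3000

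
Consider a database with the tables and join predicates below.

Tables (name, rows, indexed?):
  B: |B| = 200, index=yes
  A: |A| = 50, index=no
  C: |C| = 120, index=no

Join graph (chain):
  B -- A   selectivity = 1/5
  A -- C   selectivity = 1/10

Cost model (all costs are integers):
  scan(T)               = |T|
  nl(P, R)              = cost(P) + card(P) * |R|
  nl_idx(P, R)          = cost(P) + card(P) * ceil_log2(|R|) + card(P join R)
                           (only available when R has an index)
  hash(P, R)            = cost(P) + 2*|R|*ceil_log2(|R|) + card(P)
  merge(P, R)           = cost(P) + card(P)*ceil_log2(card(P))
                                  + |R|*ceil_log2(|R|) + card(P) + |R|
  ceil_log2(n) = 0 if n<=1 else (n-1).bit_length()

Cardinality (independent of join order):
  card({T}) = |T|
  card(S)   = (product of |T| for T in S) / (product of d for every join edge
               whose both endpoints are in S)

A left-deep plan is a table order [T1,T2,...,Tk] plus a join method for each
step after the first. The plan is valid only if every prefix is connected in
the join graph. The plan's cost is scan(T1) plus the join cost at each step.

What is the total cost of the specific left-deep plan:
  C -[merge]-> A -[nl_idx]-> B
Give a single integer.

step 1: scan C: cost=120, card=120
step 2: join A via merge
    card(P join A) = 120*50/(10) = 600
    cost = 120 + 120*7 + 50*6 + 120 + 50 = 1430
step 3: join B via nl_idx
    card(P join B) = 600*200/(5) = 24000
    cost = 1430 + 600*8 + 24000 = 30230

30230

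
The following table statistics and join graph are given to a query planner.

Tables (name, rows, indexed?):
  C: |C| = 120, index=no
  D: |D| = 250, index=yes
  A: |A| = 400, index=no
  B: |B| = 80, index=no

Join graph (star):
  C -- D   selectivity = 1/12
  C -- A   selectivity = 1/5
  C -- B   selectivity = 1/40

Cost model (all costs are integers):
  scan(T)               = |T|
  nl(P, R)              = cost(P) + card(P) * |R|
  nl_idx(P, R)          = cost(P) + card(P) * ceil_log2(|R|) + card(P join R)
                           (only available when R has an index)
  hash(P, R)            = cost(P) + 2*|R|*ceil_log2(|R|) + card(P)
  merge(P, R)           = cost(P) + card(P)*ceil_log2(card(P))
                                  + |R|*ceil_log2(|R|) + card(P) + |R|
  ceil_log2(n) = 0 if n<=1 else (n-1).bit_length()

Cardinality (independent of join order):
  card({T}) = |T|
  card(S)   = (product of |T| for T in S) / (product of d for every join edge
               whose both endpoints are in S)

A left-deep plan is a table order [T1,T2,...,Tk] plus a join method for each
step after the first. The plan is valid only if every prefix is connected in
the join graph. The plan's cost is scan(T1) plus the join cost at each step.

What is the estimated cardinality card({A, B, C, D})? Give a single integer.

400000

Tables in S: A(400), B(80), C(120), D(250)
Edges inside S: C-D(d=12), C-A(d=5), C-B(d=40)
numerator = 400 * 80 * 120 * 250 = 960000000
denominator = 12 * 5 * 40 = 2400
card(S) = 960000000 / 2400 = 400000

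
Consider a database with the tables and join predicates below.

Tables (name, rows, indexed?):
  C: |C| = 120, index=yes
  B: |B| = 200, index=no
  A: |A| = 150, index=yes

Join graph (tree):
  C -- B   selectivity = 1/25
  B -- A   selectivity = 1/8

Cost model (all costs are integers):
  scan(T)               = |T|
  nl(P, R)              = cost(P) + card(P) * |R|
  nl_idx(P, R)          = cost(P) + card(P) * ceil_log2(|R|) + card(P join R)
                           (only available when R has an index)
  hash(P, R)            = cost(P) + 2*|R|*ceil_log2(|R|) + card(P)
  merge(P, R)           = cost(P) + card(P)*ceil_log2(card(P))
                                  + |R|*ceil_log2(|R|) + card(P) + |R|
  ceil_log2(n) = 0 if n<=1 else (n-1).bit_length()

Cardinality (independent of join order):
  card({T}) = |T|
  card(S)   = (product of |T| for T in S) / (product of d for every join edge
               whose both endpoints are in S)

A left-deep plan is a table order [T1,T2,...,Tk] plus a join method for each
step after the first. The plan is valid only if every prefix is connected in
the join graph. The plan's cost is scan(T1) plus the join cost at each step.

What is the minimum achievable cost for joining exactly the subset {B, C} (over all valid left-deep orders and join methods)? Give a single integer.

2080

Selinger DP over subsets of {B,C}:
  {C}: scan cost=120, card=120
  {B}: scan cost=200, card=200
  {BC}: card=960; try (C,hash)→2080, (C,nl_idx)→2560, (B,merge)→2880, (C,merge)→2960, (B,hash)→3440, (B,nl)→24120 …(+1); best=2080 via (C,hash)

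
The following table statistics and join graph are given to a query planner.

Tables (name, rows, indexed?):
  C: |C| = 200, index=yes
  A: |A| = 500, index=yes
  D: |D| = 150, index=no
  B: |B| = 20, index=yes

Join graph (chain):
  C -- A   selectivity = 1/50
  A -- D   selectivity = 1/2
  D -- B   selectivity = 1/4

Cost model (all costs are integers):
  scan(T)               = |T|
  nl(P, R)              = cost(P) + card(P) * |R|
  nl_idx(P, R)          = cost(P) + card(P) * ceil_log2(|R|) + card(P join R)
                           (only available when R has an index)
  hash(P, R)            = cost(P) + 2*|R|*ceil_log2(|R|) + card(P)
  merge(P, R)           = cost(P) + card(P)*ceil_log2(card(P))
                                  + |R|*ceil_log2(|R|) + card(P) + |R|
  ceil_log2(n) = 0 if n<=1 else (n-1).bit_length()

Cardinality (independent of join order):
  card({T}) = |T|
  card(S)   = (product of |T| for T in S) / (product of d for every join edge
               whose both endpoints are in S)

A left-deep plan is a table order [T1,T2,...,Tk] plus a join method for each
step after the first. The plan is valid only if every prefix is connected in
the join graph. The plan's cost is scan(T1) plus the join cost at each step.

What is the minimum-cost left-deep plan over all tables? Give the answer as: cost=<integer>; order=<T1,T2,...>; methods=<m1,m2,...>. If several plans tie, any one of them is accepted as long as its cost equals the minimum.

cost=158600; order=C,A,D,B; methods=nl_idx,hash,hash

Selinger DP (subsets sized 1..n):
  {C}: scan cost=200, card=200
  {A}: scan cost=500, card=500
  {D}: scan cost=150, card=150
  {B}: scan cost=20, card=20
  {AC}: card=2000; try (A,nl_idx)→4000, (C,hash)→4200, (C,nl_idx)→6500, (A,merge)→7000, (C,merge)→7300, (A,hash)→9400 …(+2); best=4000 via (A,nl_idx)
  {AD}: card=37500; try (D,hash)→3400, (A,merge)→6500, (D,merge)→6850, (A,hash)→9300, (A,nl_idx)→39000, (A,nl)→75150 …(+1); best=3400 via (D,hash)
  {BD}: card=750; try (B,hash)→500, (D,merge)→1490, (B,merge)→1620, (B,nl_idx)→1650, (D,hash)→2440, (D,nl)→3020 …(+1); best=500 via (B,hash)
  {ACD}: card=150000; try (D,hash)→8400, (D,merge)→29350, (C,hash)→44100, (D,nl)→304000, (C,nl_idx)→453400, (C,merge)→642700 …(+1); best=8400 via (D,hash)
  {ABD}: card=187500; try (A,hash)→10250, (A,merge)→13750, (B,hash)→41100, (A,nl_idx)→194750, (A,nl)→375500, (B,nl_idx)→378400 …(+2); best=10250 via (A,hash)
  {ABCD}: card=750000; try (B,hash)→158600, (C,hash)→200950, (B,nl_idx)→1508400, (C,nl_idx)→2260250, (B,merge)→2858520, (B,nl)→3008400 …(+2); best=158600 via (B,hash)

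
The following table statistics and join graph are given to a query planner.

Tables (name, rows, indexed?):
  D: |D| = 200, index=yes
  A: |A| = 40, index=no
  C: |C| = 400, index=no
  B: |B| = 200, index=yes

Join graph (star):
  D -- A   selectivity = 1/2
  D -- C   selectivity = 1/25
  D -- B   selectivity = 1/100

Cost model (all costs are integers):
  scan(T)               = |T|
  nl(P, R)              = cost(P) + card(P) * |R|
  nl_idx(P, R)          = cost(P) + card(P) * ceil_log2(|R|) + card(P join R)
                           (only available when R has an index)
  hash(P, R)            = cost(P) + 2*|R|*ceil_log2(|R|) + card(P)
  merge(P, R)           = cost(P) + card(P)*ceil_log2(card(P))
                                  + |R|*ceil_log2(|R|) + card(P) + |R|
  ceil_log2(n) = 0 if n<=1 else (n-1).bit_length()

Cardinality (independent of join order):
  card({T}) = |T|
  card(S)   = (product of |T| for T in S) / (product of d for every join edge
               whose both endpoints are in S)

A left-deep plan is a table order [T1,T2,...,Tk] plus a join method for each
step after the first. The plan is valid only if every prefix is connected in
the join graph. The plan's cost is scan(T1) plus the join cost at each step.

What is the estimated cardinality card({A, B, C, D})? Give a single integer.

128000

Tables in S: A(40), B(200), C(400), D(200)
Edges inside S: D-A(d=2), D-C(d=25), D-B(d=100)
numerator = 40 * 200 * 400 * 200 = 640000000
denominator = 2 * 25 * 100 = 5000
card(S) = 640000000 / 5000 = 128000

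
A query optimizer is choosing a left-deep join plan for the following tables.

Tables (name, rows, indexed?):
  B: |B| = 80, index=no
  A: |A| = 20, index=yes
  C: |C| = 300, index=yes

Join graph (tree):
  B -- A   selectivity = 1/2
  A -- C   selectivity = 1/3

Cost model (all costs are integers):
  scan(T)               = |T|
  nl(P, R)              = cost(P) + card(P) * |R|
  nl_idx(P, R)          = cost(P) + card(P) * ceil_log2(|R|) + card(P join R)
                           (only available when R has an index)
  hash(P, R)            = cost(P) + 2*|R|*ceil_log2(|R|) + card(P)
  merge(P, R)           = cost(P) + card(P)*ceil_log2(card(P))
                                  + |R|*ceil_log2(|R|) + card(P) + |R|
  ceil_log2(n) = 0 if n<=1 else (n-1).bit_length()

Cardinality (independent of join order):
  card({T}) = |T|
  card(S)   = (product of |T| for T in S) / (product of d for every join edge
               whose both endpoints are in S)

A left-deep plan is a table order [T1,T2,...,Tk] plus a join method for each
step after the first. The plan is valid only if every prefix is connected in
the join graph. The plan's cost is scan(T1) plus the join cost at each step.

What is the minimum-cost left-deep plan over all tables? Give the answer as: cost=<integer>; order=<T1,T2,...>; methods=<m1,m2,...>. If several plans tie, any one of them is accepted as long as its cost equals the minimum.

Selinger DP (subsets sized 1..n):
  {B}: scan cost=80, card=80
  {A}: scan cost=20, card=20
  {C}: scan cost=300, card=300
  {AB}: card=800; try (A,hash)→360, (B,merge)→780, (A,merge)→840, (B,hash)→1160, (A,nl_idx)→1280, (B,nl)→1620 …(+1); best=360 via (A,hash)
  {AC}: card=2000; try (A,hash)→800, (C,nl_idx)→2200, (C,merge)→3140, (A,merge)→3420, (A,nl_idx)→3800, (C,hash)→5440 …(+2); best=800 via (A,hash)
  {ABC}: card=80000; try (B,hash)→3920, (C,hash)→6560, (C,merge)→12160, (B,merge)→25440, (C,nl_idx)→87560, (B,nl)→160800 …(+1); best=3920 via (B,hash)

cost=3920; order=C,A,B; methods=hash,hash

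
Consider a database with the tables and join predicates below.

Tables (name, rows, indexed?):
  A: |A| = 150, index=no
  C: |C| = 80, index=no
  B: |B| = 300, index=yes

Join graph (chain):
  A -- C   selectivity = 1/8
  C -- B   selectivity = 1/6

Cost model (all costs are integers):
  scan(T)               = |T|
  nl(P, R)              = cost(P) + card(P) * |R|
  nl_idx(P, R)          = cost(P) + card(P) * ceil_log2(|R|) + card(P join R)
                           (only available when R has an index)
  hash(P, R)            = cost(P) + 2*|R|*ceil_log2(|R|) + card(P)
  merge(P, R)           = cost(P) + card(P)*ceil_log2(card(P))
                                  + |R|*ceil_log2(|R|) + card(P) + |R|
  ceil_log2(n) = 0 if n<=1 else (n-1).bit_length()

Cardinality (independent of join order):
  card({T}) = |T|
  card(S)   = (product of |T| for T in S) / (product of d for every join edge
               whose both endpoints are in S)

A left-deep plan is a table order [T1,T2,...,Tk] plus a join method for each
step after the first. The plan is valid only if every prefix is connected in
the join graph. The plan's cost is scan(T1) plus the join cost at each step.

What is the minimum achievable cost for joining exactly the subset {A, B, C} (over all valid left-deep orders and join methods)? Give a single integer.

8120

Selinger DP over subsets of {A,B,C}:
  {A}: scan cost=150, card=150
  {C}: scan cost=80, card=80
  {B}: scan cost=300, card=300
  {AC}: card=1500; try (C,hash)→1420, (A,merge)→2070, (C,merge)→2140, (A,hash)→2560, (A,nl)→12080, (C,nl)→12150; best=1420 via (C,hash)
  {BC}: card=4000; try (C,hash)→1720, (B,merge)→3720, (C,merge)→3940, (B,nl_idx)→4800, (B,hash)→5560, (B,nl)→24080 …(+1); best=1720 via (C,hash)
  {ABC}: card=75000; try (A,hash)→8120, (B,hash)→8320, (B,merge)→22420, (A,merge)→55070, (B,nl_idx)→89920, (B,nl)→451420 …(+1); best=8120 via (A,hash)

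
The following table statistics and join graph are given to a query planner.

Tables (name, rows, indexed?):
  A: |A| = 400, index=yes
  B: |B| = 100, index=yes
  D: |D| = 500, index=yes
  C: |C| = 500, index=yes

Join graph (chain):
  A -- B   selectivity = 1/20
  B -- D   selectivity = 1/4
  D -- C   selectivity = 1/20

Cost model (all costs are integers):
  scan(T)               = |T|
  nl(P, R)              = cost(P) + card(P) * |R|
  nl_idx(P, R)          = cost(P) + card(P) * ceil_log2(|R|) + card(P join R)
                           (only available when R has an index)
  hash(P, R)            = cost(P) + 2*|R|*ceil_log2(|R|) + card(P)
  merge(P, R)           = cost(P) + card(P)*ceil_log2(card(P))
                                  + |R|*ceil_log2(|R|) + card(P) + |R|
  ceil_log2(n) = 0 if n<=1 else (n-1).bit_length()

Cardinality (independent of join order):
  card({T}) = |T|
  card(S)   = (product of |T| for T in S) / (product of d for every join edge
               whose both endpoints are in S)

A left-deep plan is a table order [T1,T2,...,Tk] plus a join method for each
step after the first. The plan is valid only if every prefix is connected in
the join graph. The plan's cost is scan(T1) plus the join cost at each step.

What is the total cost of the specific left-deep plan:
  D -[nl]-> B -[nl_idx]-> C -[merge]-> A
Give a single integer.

6729500

step 1: scan D: cost=500, card=500
step 2: join B via nl
    card(P join B) = 500*100/(4) = 12500
    cost = 500 + 500*100 = 50500
step 3: join C via nl_idx
    card(P join C) = 12500*500/(20) = 312500
    cost = 50500 + 12500*9 + 312500 = 475500
step 4: join A via merge
    card(P join A) = 312500*400/(20) = 6250000
    cost = 475500 + 312500*19 + 400*9 + 312500 + 400 = 6729500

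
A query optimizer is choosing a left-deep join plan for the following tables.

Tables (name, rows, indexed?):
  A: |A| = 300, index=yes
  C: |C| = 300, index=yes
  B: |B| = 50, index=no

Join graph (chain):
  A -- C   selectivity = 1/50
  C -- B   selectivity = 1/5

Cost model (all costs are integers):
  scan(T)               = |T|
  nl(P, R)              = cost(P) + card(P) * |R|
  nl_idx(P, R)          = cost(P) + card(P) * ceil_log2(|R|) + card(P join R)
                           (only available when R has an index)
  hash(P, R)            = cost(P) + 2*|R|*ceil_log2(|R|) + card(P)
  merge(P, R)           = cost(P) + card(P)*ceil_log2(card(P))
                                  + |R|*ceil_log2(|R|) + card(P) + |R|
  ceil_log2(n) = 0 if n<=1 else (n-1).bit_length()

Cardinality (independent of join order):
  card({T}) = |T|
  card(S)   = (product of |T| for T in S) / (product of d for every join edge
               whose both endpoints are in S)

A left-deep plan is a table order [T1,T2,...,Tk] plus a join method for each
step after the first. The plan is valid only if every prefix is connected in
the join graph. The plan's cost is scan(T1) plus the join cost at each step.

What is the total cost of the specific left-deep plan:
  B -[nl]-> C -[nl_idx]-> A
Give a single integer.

60050

step 1: scan B: cost=50, card=50
step 2: join C via nl
    card(P join C) = 50*300/(5) = 3000
    cost = 50 + 50*300 = 15050
step 3: join A via nl_idx
    card(P join A) = 3000*300/(50) = 18000
    cost = 15050 + 3000*9 + 18000 = 60050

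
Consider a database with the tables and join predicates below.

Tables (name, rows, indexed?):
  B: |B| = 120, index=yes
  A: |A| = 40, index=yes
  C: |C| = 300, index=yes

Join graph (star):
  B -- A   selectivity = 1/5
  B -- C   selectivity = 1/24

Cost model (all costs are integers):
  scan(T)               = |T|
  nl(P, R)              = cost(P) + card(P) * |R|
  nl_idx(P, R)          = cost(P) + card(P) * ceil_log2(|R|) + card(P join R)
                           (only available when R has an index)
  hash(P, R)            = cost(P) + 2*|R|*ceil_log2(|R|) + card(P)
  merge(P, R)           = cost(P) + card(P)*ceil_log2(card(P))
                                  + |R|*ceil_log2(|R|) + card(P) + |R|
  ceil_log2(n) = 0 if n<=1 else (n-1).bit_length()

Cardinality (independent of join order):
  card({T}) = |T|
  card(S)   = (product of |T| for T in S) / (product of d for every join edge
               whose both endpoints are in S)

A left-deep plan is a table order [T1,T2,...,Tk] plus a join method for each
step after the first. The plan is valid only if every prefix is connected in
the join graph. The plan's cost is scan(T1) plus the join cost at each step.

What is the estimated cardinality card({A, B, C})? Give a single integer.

Tables in S: A(40), B(120), C(300)
Edges inside S: B-A(d=5), B-C(d=24)
numerator = 40 * 120 * 300 = 1440000
denominator = 5 * 24 = 120
card(S) = 1440000 / 120 = 12000

12000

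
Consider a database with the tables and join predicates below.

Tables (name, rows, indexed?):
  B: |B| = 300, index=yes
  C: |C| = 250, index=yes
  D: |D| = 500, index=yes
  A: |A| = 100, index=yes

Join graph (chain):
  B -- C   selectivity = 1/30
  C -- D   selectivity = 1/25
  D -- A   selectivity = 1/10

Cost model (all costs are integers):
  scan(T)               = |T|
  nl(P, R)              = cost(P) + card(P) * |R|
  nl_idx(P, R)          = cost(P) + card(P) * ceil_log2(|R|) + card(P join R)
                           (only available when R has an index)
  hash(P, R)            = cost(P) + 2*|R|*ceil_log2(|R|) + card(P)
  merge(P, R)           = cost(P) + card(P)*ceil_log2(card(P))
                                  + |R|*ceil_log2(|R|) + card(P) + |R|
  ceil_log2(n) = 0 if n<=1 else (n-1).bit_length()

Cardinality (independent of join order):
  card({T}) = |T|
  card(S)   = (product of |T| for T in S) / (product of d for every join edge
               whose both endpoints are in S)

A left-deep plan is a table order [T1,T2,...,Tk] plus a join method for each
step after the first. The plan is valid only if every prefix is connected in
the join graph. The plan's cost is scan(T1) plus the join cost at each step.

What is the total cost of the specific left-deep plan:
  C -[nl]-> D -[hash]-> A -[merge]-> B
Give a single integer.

step 1: scan C: cost=250, card=250
step 2: join D via nl
    card(P join D) = 250*500/(25) = 5000
    cost = 250 + 250*500 = 125250
step 3: join A via hash
    card(P join A) = 5000*100/(10) = 50000
    cost = 125250 + 2*100*7 + 5000 = 131650
step 4: join B via merge
    card(P join B) = 50000*300/(30) = 500000
    cost = 131650 + 50000*16 + 300*9 + 50000 + 300 = 984650

984650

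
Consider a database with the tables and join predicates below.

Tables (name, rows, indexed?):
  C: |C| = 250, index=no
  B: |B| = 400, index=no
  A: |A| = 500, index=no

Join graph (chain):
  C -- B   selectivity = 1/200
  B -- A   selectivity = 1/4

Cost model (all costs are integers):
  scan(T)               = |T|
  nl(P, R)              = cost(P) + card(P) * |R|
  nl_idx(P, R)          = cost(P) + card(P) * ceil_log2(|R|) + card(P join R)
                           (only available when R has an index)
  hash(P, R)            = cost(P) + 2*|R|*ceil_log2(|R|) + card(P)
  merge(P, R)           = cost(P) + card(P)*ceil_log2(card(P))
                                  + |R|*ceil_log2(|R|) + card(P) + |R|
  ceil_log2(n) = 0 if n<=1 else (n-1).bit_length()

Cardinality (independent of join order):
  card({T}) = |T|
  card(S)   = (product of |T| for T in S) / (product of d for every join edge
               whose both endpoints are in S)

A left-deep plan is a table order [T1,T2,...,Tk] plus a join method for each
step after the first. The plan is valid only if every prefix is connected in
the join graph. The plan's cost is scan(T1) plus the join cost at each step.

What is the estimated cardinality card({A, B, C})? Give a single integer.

62500

Tables in S: A(500), B(400), C(250)
Edges inside S: C-B(d=200), B-A(d=4)
numerator = 500 * 400 * 250 = 50000000
denominator = 200 * 4 = 800
card(S) = 50000000 / 800 = 62500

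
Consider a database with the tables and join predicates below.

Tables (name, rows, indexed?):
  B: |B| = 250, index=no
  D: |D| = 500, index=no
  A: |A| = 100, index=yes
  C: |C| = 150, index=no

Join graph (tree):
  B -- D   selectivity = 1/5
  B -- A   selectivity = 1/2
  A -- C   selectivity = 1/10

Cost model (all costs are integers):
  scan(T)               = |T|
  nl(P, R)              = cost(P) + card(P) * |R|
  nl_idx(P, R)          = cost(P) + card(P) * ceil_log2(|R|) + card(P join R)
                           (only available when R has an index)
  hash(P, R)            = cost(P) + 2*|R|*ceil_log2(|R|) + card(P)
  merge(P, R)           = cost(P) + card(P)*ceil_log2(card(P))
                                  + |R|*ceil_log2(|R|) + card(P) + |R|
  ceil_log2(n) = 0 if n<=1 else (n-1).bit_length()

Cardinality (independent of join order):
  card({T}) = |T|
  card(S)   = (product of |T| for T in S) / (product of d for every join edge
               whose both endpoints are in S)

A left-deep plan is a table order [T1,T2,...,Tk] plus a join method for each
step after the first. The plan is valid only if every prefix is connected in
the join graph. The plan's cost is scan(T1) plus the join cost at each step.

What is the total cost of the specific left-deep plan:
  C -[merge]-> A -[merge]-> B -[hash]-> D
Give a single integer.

219050

step 1: scan C: cost=150, card=150
step 2: join A via merge
    card(P join A) = 150*100/(10) = 1500
    cost = 150 + 150*8 + 100*7 + 150 + 100 = 2300
step 3: join B via merge
    card(P join B) = 1500*250/(2) = 187500
    cost = 2300 + 1500*11 + 250*8 + 1500 + 250 = 22550
step 4: join D via hash
    card(P join D) = 187500*500/(5) = 18750000
    cost = 22550 + 2*500*9 + 187500 = 219050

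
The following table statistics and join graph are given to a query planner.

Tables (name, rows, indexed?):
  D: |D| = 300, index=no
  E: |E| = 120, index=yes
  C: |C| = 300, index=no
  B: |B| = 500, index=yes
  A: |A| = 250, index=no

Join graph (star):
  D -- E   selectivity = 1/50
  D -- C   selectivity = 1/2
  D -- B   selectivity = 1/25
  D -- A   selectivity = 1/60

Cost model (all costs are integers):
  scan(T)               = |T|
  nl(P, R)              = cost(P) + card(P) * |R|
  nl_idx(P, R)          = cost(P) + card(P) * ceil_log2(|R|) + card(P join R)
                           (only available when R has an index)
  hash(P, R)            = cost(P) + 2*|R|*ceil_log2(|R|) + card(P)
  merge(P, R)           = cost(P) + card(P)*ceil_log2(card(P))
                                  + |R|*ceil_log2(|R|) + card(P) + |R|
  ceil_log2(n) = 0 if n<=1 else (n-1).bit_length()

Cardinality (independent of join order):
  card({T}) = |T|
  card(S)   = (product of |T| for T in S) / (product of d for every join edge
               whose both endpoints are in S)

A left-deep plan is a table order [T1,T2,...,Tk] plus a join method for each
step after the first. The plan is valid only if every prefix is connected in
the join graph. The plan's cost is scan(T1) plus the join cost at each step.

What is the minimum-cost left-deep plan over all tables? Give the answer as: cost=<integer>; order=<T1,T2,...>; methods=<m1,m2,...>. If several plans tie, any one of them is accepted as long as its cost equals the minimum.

Selinger DP (subsets sized 1..n):
  {D}: scan cost=300, card=300
  {E}: scan cost=120, card=120
  {C}: scan cost=300, card=300
  {B}: scan cost=500, card=500
  {A}: scan cost=250, card=250
  {DE}: card=720; try (E,hash)→2280, (E,nl_idx)→3120, (D,merge)→4080, (E,merge)→4260, (D,hash)→5640, (D,nl)→36120 …(+1); best=2280 via (E,hash)
  {CD}: card=45000; try (D,hash)→6000, (C,hash)→6000, (D,merge)→6300, (C,merge)→6300, (D,nl)→90300, (C,nl)→90300; best=6000 via (D,hash)
  {BD}: card=6000; try (D,hash)→6400, (B,merge)→8300, (D,merge)→8500, (B,nl_idx)→9000, (B,hash)→9600, (B,nl)→150300 …(+1); best=6400 via (D,hash)
  {AD}: card=1250; try (A,hash)→4600, (D,merge)→5500, (A,merge)→5550, (D,hash)→5900, (D,nl)→75250, (A,nl)→75300; best=4600 via (A,hash)
  {CDE}: card=108000; try (C,hash)→8400, (C,merge)→13200, (E,hash)→52680, (C,nl)→218280, (E,nl_idx)→429000, (E,merge)→771960 …(+1); best=8400 via (C,hash)
  {BDE}: card=14400; try (B,hash)→12000, (E,hash)→14080, (B,merge)→15200, (B,nl_idx)→23160, (E,nl_idx)→62800, (E,merge)→91360 …(+2); best=12000 via (B,hash)
  {ADE}: card=3000; try (A,hash)→7000, (E,hash)→7530, (A,merge)→12450, (E,nl_idx)→16350, (E,merge)→20560, (E,nl)→154600 …(+1); best=7000 via (A,hash)
  {BCD}: card=900000; try (C,hash)→17800, (B,hash)→60000, (C,merge)→93400, (B,merge)→776000, (B,nl_idx)→1311000, (C,nl)→1806400 …(+1); best=17800 via (C,hash)
  {ACD}: card=187500; try (C,hash)→11250, (C,merge)→22600, (A,hash)→55000, (C,nl)→379600, (A,merge)→773250, (A,nl)→11256000; best=11250 via (C,hash)
  {ABD}: card=25000; try (B,hash)→14850, (A,hash)→16400, (B,merge)→24600, (B,nl_idx)→40850, (A,merge)→92650, (B,nl)→629600 …(+1); best=14850 via (B,hash)
  {BCDE}: card=2160000; try (C,hash)→31800, (B,hash)→125400, (C,merge)→231000, (E,hash)→919480, (B,merge)→1957400, (B,nl_idx)→3140400 …(+5); best=31800 via (C,hash)
  {ACDE}: card=450000; try (C,hash)→15400, (C,merge)→49000, (A,hash)→120400, (E,hash)→200430, (C,nl)→907000, (E,nl_idx)→1773750 …(+4); best=15400 via (C,hash)
  {ABDE}: card=60000; try (B,hash)→19000, (A,hash)→30400, (E,hash)→41530, (B,merge)→51000, (B,nl_idx)→94000, (A,merge)→230250 …(+5); best=19000 via (B,hash)
  {ABCD}: card=3750000; try (C,hash)→45250, (B,hash)→207750, (C,merge)→417850, (A,hash)→921800, (B,merge)→3578750, (B,nl_idx)→5448750 …(+4); best=45250 via (C,hash)
  {ABCDE}: card=9000000; try (C,hash)→84400, (B,hash)→474400, (C,merge)→1042000, (A,hash)→2195800, (E,hash)→3796930, (B,merge)→9020400 …(+8); best=84400 via (C,hash)

cost=84400; order=D,E,A,B,C; methods=hash,hash,hash,hash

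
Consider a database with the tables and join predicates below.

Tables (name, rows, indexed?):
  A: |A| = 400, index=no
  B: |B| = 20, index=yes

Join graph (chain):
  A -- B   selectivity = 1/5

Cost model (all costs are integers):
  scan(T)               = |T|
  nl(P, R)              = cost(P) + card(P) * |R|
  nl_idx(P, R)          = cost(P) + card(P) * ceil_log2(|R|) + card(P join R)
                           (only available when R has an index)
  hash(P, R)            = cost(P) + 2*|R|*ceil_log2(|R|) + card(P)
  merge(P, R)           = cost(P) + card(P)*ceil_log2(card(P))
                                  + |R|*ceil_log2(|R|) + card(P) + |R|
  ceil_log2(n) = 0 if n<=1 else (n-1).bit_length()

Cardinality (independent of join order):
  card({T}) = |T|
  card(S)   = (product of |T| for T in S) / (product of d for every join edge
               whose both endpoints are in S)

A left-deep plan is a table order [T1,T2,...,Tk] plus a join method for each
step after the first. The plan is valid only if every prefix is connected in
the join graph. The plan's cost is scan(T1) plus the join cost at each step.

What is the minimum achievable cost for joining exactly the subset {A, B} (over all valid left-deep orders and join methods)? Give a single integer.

1000

Selinger DP over subsets of {A,B}:
  {A}: scan cost=400, card=400
  {B}: scan cost=20, card=20
  {AB}: card=1600; try (B,hash)→1000, (B,nl_idx)→4000, (A,merge)→4140, (B,merge)→4520, (A,hash)→7240, (A,nl)→8020 …(+1); best=1000 via (B,hash)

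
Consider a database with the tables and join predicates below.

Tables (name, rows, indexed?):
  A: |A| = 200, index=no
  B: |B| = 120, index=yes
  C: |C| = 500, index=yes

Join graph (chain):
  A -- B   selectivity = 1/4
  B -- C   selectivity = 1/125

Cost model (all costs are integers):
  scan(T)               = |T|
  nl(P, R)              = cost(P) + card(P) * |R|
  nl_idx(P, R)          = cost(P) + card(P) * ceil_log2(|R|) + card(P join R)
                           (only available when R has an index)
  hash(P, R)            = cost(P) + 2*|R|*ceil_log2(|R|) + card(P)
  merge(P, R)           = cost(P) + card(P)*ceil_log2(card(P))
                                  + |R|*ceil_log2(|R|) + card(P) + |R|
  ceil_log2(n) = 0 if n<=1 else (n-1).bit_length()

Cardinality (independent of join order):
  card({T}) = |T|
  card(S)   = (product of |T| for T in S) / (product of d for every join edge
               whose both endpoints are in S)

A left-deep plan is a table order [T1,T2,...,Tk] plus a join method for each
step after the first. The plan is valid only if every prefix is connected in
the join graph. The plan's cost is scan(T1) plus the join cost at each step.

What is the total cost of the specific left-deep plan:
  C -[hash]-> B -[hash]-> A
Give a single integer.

step 1: scan C: cost=500, card=500
step 2: join B via hash
    card(P join B) = 500*120/(125) = 480
    cost = 500 + 2*120*7 + 500 = 2680
step 3: join A via hash
    card(P join A) = 480*200/(4) = 24000
    cost = 2680 + 2*200*8 + 480 = 6360

6360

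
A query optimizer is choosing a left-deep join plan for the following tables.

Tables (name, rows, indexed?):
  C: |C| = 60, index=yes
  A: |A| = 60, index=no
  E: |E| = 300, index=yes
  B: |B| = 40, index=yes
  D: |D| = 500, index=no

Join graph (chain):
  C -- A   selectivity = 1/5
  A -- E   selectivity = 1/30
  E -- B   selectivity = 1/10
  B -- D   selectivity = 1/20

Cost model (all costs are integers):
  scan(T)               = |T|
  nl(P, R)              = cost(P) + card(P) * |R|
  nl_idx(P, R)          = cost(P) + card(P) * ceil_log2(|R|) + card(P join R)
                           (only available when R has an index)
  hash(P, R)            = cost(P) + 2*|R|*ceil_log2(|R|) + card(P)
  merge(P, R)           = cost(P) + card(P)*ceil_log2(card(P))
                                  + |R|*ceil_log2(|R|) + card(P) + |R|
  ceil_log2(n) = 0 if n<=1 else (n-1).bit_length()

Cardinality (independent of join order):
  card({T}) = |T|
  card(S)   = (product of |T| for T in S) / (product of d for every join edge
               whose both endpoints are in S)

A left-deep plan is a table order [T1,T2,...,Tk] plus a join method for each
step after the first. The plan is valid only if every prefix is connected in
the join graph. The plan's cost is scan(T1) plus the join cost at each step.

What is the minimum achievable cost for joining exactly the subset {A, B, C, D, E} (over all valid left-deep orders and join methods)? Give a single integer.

43200

Selinger DP over subsets of {A,B,C,D,E}:
  {C}: scan cost=60, card=60
  {A}: scan cost=60, card=60
  {E}: scan cost=300, card=300
  {B}: scan cost=40, card=40
  {D}: scan cost=500, card=500
  {AC}: card=720; try (C,hash)→840, (A,hash)→840, (C,merge)→900, (A,merge)→900, (C,nl_idx)→1140, (C,nl)→3660 …(+1); best=840 via (C,hash)
  {AE}: card=600; try (E,nl_idx)→1200, (A,hash)→1320, (E,merge)→3480, (A,merge)→3720, (E,hash)→5520, (E,nl)→18060 …(+1); best=1200 via (E,nl_idx)
  {BE}: card=1200; try (B,hash)→1080, (E,nl_idx)→1600, (B,nl_idx)→3300, (E,merge)→3320, (B,merge)→3580, (E,hash)→5480 …(+2); best=1080 via (B,hash)
  {BD}: card=1000; try (B,hash)→1480, (B,nl_idx)→4500, (D,merge)→5320, (B,merge)→5780, (D,hash)→9080, (D,nl)→20040 …(+1); best=1480 via (B,hash)
  {ACE}: card=7200; try (C,hash)→2520, (E,hash)→6960, (C,merge)→8220, (E,merge)→11760, (C,nl_idx)→12000, (E,nl_idx)→14520 …(+2); best=2520 via (C,hash)
  {ABE}: card=2400; try (B,hash)→2280, (A,hash)→3000, (B,nl_idx)→7200, (B,merge)→8080, (A,merge)→15900, (B,nl)→25200 …(+1); best=2280 via (B,hash)
  {BDE}: card=30000; try (E,hash)→7880, (D,hash)→11280, (E,merge)→15480, (D,merge)→20480, (E,nl_idx)→40480, (E,nl)→301480 …(+1); best=7880 via (E,hash)
  {ABCE}: card=28800; try (C,hash)→5400, (B,hash)→10200, (C,merge)→33900, (C,nl_idx)→45480, (B,nl_idx)→74520, (B,merge)→103600 …(+2); best=5400 via (C,hash)
  {ABDE}: card=60000; try (D,hash)→13680, (D,merge)→38480, (A,hash)→38600, (A,merge)→488300, (D,nl)→1202280, (A,nl)→1807880; best=13680 via (D,hash)
  {ABCDE}: card=720000; try (D,hash)→43200, (C,hash)→74400, (D,merge)→471200, (C,merge)→1034100, (C,nl_idx)→1093680, (C,nl)→3613680 …(+1); best=43200 via (D,hash)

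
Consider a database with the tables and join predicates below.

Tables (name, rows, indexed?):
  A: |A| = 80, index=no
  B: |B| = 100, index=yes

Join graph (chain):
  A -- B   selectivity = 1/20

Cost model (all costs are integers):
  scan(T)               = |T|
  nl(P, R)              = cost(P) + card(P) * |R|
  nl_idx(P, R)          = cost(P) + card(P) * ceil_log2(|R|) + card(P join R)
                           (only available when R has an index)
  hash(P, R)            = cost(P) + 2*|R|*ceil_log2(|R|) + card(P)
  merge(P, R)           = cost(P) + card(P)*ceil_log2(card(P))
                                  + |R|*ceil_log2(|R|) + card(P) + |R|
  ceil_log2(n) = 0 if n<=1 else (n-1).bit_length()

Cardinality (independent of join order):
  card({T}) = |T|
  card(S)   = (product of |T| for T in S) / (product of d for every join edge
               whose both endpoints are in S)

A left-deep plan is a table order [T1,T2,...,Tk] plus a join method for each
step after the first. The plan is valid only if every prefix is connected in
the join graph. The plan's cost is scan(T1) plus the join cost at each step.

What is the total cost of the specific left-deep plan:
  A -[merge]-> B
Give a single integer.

1520

step 1: scan A: cost=80, card=80
step 2: join B via merge
    card(P join B) = 80*100/(20) = 400
    cost = 80 + 80*7 + 100*7 + 80 + 100 = 1520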